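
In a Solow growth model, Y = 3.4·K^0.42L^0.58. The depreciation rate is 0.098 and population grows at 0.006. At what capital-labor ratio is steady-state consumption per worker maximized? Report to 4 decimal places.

Break-even investment rate: n + δ = 0.006 + 0.098 = 0.104.
Setting f'(k) = n+δ gives 0.42·3.4·k^(0.42−1) = 0.104, hence k_gold = (0.42·3.4/0.104)^(1/0.58) ≈ 91.5257.

k_gold ≈ 91.5257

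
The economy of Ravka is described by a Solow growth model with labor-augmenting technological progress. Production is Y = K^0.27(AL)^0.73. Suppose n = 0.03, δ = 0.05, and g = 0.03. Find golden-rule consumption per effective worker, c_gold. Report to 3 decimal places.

The effective depreciation rate is n + g + δ = 0.03 + 0.03 + 0.05 = 0.11.
At the golden rule the marginal product of capital equals n+g+δ: 0.27·k^(0.27−1) = 0.11. Solving, k_gold = (0.27/0.11)^(1/0.73) ≈ 3.4214.
y_gold = 3.4214^0.27 ≈ 1.3939.
c_gold = y_gold − (n+g+δ)·k_gold = 1.3939 − 0.11·3.4214 ≈ 1.0176.

c_gold ≈ 1.018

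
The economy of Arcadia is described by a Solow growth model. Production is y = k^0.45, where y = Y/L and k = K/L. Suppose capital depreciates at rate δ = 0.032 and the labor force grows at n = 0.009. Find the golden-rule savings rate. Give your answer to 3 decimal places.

s_gold = 0.450

The effective depreciation rate is n + δ = 0.009 + 0.032 = 0.041.
At the golden rule MPK = n+δ, and in any Cobb-Douglas steady state s = (n+δ)·k/y = MPK·k/y = capital's share 0.45.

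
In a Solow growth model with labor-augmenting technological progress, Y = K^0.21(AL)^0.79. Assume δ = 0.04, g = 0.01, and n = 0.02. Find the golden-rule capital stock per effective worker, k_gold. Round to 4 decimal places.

The effective depreciation rate is n + g + δ = 0.02 + 0.01 + 0.04 = 0.07.
Maximizing c = f(k) − (n+g+δ)·k gives f'(k) = n+g+δ, i.e. 0.21·k^(0.21−1) = 0.07, so k_gold = (0.21/0.07)^(1/0.79) ≈ 4.0175.

k_gold ≈ 4.0175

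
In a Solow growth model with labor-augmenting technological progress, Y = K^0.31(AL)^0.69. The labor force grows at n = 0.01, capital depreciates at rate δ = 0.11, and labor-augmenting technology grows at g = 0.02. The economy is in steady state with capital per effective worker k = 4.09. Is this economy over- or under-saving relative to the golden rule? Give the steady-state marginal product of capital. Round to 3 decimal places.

Break-even investment rate: n + g + δ = 0.01 + 0.02 + 0.11 = 0.14.
MPK = 0.31·k^(0.31−1) = 0.31·4.09^(-0.69) ≈ 0.1173.
MPK < 0.14, so the economy is dynamically inefficient (over-saving).

over-saving; MPK ≈ 0.117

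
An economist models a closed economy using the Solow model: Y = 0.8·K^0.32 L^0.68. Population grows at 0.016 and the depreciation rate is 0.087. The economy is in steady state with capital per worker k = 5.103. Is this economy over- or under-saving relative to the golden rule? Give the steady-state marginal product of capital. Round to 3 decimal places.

Break-even investment rate: n + δ = 0.016 + 0.087 = 0.103.
MPK = 0.32·0.8·k^(0.32−1) = 0.32·0.8·5.103^(-0.68) ≈ 0.0845.
MPK < 0.103, so the economy is dynamically inefficient (over-saving).

over-saving; MPK ≈ 0.085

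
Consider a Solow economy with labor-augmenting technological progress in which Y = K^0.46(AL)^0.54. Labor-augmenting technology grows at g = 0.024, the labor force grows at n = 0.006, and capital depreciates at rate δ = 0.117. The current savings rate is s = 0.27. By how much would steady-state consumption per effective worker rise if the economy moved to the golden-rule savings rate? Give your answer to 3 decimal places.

Break-even investment rate: n + g + δ = 0.006 + 0.024 + 0.117 = 0.147.
Current steady state (s = 0.27): k* = (0.27/0.147)^(1/0.54) ≈ 3.0830, y* = 3.0830^0.46 ≈ 1.6785, c* = (1−0.27)·1.6785 ≈ 1.2253.
At the golden rule the marginal product of capital equals n+g+δ: 0.46·k^(0.46−1) = 0.147. Solving, k_gold = (0.46/0.147)^(1/0.54) ≈ 8.2696.
y_gold = 8.2696^0.46 ≈ 2.6427, c_gold = y_gold − 0.147·k_gold ≈ 1.4270.
Gain: Δc = 1.4270 − 1.2253 ≈ 0.2017.

Δc ≈ 0.202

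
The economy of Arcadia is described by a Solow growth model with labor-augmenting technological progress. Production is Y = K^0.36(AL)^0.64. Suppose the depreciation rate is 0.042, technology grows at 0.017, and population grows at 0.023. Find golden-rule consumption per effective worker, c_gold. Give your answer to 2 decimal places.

c_gold ≈ 1.47

Capital per effective worker breaks even when investment replaces (n + g + δ)·k; here n + g + δ = 0.082.
Maximizing c = f(k) − (n+g+δ)·k gives f'(k) = n+g+δ, i.e. 0.36·k^(0.36−1) = 0.082, so k_gold = (0.36/0.082)^(1/0.64) ≈ 10.0899.
y_gold = 10.0899^0.36 ≈ 2.2983.
c_gold = y_gold − (n+g+δ)·k_gold = 2.2983 − 0.082·10.0899 ≈ 1.4709.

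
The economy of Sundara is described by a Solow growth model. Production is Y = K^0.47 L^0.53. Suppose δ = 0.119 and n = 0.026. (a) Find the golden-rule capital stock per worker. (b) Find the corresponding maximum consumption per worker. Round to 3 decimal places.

(a) k_gold ≈ 9.197; (b) c_gold ≈ 1.504

Capital per worker breaks even when investment replaces (n + δ)·k; here n + δ = 0.145.
Setting f'(k) = n+δ gives 0.47·k^(0.47−1) = 0.145, hence k_gold = (0.47/0.145)^(1/0.53) ≈ 9.1969.
y_gold = 9.1969^0.47 ≈ 2.8373; c_gold = y_gold − 0.145·k_gold ≈ 1.5038.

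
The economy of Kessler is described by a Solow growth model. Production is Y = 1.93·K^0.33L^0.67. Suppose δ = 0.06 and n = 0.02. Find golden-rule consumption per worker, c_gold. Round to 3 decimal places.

Break-even investment rate: n + δ = 0.02 + 0.06 = 0.08.
Golden rule sets MPK = n+δ: 0.33·1.93·k^(0.33−1) = 0.08, so k_gold = (0.33·1.93/0.08)^(1/0.67) ≈ 22.1181.
y_gold = 1.93·22.1181^0.33 ≈ 5.3620.
c_gold = y_gold − (n+δ)·k_gold = 5.3620 − 0.08·22.1181 ≈ 3.5925.

c_gold ≈ 3.593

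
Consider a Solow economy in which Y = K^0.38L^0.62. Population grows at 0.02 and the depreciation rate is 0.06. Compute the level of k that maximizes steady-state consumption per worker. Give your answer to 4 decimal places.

k_gold ≈ 12.3436

Capital per worker breaks even when investment replaces (n + δ)·k; here n + δ = 0.08.
Maximizing c = f(k) − (n+δ)·k gives f'(k) = n+δ, i.e. 0.38·k^(0.38−1) = 0.08, so k_gold = (0.38/0.08)^(1/0.62) ≈ 12.3436.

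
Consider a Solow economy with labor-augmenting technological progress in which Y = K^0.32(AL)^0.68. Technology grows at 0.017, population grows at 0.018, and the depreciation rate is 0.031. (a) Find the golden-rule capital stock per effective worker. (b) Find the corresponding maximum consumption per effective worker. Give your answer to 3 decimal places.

The effective depreciation rate is n + g + δ = 0.018 + 0.017 + 0.031 = 0.066.
Golden rule sets MPK = n+g+δ: 0.32·k^(0.32−1) = 0.066, so k_gold = (0.32/0.066)^(1/0.68) ≈ 10.1916.
y_gold = 10.1916^0.32 ≈ 2.1020; c_gold = y_gold − 0.066·k_gold ≈ 1.4294.

(a) k_gold ≈ 10.192; (b) c_gold ≈ 1.429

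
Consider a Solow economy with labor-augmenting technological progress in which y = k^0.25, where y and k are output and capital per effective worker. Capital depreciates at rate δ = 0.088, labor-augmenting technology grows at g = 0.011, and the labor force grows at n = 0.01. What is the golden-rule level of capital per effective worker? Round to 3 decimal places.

k_gold ≈ 3.025

Capital per effective worker breaks even when investment replaces (n + g + δ)·k; here n + g + δ = 0.109.
Golden rule sets MPK = n+g+δ: 0.25·k^(0.25−1) = 0.109, so k_gold = (0.25/0.109)^(1/0.75) ≈ 3.0247.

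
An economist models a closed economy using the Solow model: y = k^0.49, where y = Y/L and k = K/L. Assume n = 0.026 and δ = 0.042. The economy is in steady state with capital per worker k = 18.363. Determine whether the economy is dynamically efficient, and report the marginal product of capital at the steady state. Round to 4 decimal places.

dynamically efficient; MPK ≈ 0.1111

The effective depreciation rate is n + δ = 0.026 + 0.042 = 0.068.
MPK = 0.49·k^(0.49−1) = 0.49·18.363^(-0.51) ≈ 0.1111.
MPK > 0.068, so the economy is dynamically efficient (under-saving).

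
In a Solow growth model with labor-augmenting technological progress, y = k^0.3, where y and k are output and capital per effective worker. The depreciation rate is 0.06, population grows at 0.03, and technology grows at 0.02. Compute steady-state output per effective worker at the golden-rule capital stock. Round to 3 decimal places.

n + g + δ = 0.03 + 0.02 + 0.06 = 0.11.
At the golden rule the marginal product of capital equals n+g+δ: 0.3·k^(0.3−1) = 0.11. Solving, k_gold = (0.3/0.11)^(1/0.7) ≈ 4.1925.
Output: y_gold = k_gold^0.3 = 4.1925^0.3 ≈ 1.5372.

y_gold ≈ 1.537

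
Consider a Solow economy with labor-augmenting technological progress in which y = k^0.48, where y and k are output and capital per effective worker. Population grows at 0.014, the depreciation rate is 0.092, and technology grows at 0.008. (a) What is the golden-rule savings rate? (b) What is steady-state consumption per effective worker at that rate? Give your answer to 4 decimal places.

n + g + δ = 0.014 + 0.008 + 0.092 = 0.114.
For Cobb-Douglas, s_gold equals capital's share: s_gold = 0.48.
Maximizing c = f(k) − (n+g+δ)·k gives f'(k) = n+g+δ, i.e. 0.48·k^(0.48−1) = 0.114, so k_gold = (0.48/0.114)^(1/0.52) ≈ 15.8726.
y_gold = 15.8726^0.48 ≈ 3.7697; c_gold = (1−0.48)·y_gold ≈ 1.9603.

(a) s_gold = 0.4800; (b) c_gold ≈ 1.9603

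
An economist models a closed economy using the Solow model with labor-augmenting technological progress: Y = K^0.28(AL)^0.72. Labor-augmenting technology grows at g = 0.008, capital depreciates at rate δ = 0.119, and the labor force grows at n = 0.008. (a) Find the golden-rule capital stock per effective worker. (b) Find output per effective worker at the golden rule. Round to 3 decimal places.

(a) k_gold ≈ 2.754; (b) y_gold ≈ 1.328

Capital per effective worker breaks even when investment replaces (n + g + δ)·k; here n + g + δ = 0.135.
Golden rule sets MPK = n+g+δ: 0.28·k^(0.28−1) = 0.135, so k_gold = (0.28/0.135)^(1/0.72) ≈ 2.7544.
y_gold = 2.7544^0.28 ≈ 1.3280.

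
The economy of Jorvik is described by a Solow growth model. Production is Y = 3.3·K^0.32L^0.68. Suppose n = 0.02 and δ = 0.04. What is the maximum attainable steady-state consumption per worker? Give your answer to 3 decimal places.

c_gold ≈ 8.653

Break-even investment rate: n + δ = 0.02 + 0.04 = 0.06.
Setting f'(k) = n+δ gives 0.32·3.3·k^(0.32−1) = 0.06, hence k_gold = (0.32·3.3/0.06)^(1/0.68) ≈ 67.8635.
y_gold = 3.3·67.8635^0.32 ≈ 12.7244.
c_gold = y_gold − (n+δ)·k_gold = 12.7244 − 0.06·67.8635 ≈ 8.6526.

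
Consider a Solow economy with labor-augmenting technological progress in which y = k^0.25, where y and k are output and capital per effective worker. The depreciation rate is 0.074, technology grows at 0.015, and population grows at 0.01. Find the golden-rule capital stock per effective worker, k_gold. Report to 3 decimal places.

k_gold ≈ 3.439

The effective depreciation rate is n + g + δ = 0.01 + 0.015 + 0.074 = 0.099.
Maximizing c = f(k) − (n+g+δ)·k gives f'(k) = n+g+δ, i.e. 0.25·k^(0.25−1) = 0.099, so k_gold = (0.25/0.099)^(1/0.75) ≈ 3.4388.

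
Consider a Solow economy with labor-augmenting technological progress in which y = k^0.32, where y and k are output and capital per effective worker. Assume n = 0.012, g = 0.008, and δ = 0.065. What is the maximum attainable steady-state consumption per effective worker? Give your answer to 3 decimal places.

c_gold ≈ 1.269

Break-even investment rate: n + g + δ = 0.012 + 0.008 + 0.065 = 0.085.
Setting f'(k) = n+g+δ gives 0.32·k^(0.32−1) = 0.085, hence k_gold = (0.32/0.085)^(1/0.68) ≈ 7.0253.
y_gold = 7.0253^0.32 ≈ 1.8661.
c_gold = y_gold − (n+g+δ)·k_gold = 1.8661 − 0.085·7.0253 ≈ 1.2689.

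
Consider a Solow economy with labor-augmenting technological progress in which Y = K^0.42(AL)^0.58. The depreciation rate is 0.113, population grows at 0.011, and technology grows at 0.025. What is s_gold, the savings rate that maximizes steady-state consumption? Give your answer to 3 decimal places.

s_gold = 0.420

n + g + δ = 0.011 + 0.025 + 0.113 = 0.149.
At the golden rule MPK = n+g+δ, and in any Cobb-Douglas steady state s = (n+g+δ)·k/y = MPK·k/y = capital's share 0.42.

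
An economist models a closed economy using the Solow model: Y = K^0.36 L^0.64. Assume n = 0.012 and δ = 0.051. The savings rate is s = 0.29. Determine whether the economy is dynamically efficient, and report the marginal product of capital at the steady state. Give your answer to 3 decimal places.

Break-even investment rate: n + δ = 0.012 + 0.051 = 0.063.
Steady-state k*: s·k^0.36 = 0.063·k gives k* = (0.29/0.063)^(1/0.64) ≈ 10.8649.
MPK = 0.36·10.8649^(-0.64) ≈ 0.0782.
MPK > n+δ = 0.063, so the economy is dynamically efficient (under-saving).

dynamically efficient; MPK ≈ 0.078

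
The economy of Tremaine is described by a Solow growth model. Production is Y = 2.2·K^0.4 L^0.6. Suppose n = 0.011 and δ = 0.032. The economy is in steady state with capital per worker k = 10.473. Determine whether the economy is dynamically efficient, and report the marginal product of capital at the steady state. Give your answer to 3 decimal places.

dynamically efficient; MPK ≈ 0.215

Break-even investment rate: n + δ = 0.011 + 0.032 = 0.043.
MPK = 0.4·2.2·k^(0.4−1) = 0.4·2.2·10.473^(-0.6) ≈ 0.2150.
MPK > 0.043, so the economy is dynamically efficient (under-saving).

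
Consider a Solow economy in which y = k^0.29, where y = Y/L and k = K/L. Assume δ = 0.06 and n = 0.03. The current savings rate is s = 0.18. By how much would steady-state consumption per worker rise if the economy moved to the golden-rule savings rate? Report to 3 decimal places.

Break-even investment rate: n + δ = 0.03 + 0.06 = 0.09.
Current steady state (s = 0.18): k* = (0.18/0.09)^(1/0.71) ≈ 2.6545, y* = 2.6545^0.29 ≈ 1.3273, c* = (1−0.18)·1.3273 ≈ 1.0884.
Golden rule sets MPK = n+δ: 0.29·k^(0.29−1) = 0.09, so k_gold = (0.29/0.09)^(1/0.71) ≈ 5.1965.
y_gold = 5.1965^0.29 ≈ 1.6127, c_gold = y_gold − 0.09·k_gold ≈ 1.1450.
Gain: Δc = 1.1450 − 1.0884 ≈ 0.0567.

Δc ≈ 0.057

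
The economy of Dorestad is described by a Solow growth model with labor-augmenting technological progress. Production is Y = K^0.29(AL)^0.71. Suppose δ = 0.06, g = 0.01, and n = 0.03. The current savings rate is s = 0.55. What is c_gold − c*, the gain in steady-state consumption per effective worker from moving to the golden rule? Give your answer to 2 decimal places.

Δc ≈ 0.19

Break-even investment rate: n + g + δ = 0.03 + 0.01 + 0.06 = 0.1.
Current steady state (s = 0.55): k* = (0.55/0.1)^(1/0.71) ≈ 11.0348, y* = 11.0348^0.29 ≈ 2.0063, c* = (1−0.55)·2.0063 ≈ 0.9028.
At the golden rule the marginal product of capital equals n+g+δ: 0.29·k^(0.29−1) = 0.1. Solving, k_gold = (0.29/0.1)^(1/0.71) ≈ 4.4799.
y_gold = 4.4799^0.29 ≈ 1.5448, c_gold = y_gold − 0.1·k_gold ≈ 1.0968.
Gain: Δc = 1.0968 − 0.9028 ≈ 0.1939.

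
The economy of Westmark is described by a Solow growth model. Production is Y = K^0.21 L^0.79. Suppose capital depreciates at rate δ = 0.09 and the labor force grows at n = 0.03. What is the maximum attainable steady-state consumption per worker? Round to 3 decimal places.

c_gold ≈ 0.917

n + δ = 0.03 + 0.09 = 0.12.
At the golden rule the marginal product of capital equals n+δ: 0.21·k^(0.21−1) = 0.12. Solving, k_gold = (0.21/0.12)^(1/0.79) ≈ 2.0307.
y_gold = 2.0307^0.21 ≈ 1.1604.
c_gold = y_gold − (n+δ)·k_gold = 1.1604 − 0.12·2.0307 ≈ 0.9167.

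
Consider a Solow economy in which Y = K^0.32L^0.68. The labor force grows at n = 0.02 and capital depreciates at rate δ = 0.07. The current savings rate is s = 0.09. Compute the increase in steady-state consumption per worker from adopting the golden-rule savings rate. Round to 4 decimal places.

Δc ≈ 0.3253

Capital per worker breaks even when investment replaces (n + δ)·k; here n + δ = 0.09.
Current steady state (s = 0.09): k* = (0.09/0.09)^(1/0.68) ≈ 1.0000, y* = 1.0000^0.32 ≈ 1.0000, c* = (1−0.09)·1.0000 ≈ 0.9100.
At the golden rule the marginal product of capital equals n+δ: 0.32·k^(0.32−1) = 0.09. Solving, k_gold = (0.32/0.09)^(1/0.68) ≈ 6.4589.
y_gold = 6.4589^0.32 ≈ 1.8166, c_gold = y_gold − 0.09·k_gold ≈ 1.2353.
Gain: Δc = 1.2353 − 0.9100 ≈ 0.3253.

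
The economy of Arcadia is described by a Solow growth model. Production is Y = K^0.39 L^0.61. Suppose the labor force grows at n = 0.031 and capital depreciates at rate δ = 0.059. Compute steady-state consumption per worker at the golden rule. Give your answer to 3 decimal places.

c_gold ≈ 1.558

n + δ = 0.031 + 0.059 = 0.09.
Setting f'(k) = n+δ gives 0.39·k^(0.39−1) = 0.09, hence k_gold = (0.39/0.09)^(1/0.61) ≈ 11.0655.
y_gold = 11.0655^0.39 ≈ 2.5536.
c_gold = y_gold − (n+δ)·k_gold = 2.5536 − 0.09·11.0655 ≈ 1.5577.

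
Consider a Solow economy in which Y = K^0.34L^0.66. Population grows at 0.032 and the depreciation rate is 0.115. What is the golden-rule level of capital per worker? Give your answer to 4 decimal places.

k_gold ≈ 3.5625

The effective depreciation rate is n + δ = 0.032 + 0.115 = 0.147.
Golden rule sets MPK = n+δ: 0.34·k^(0.34−1) = 0.147, so k_gold = (0.34/0.147)^(1/0.66) ≈ 3.5625.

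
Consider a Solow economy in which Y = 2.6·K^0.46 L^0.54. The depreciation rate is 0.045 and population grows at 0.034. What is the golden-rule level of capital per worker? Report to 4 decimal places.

n + δ = 0.034 + 0.045 = 0.079.
Setting f'(k) = n+δ gives 0.46·2.6·k^(0.46−1) = 0.079, hence k_gold = (0.46·2.6/0.079)^(1/0.54) ≈ 153.2420.

k_gold ≈ 153.2420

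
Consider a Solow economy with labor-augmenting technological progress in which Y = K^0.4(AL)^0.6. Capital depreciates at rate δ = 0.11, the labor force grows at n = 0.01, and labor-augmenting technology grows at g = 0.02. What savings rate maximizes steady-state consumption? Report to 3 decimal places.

n + g + δ = 0.01 + 0.02 + 0.11 = 0.14.
At the golden rule MPK = n+g+δ, and in any Cobb-Douglas steady state s = (n+g+δ)·k/y = MPK·k/y = capital's share 0.4.

s_gold = 0.400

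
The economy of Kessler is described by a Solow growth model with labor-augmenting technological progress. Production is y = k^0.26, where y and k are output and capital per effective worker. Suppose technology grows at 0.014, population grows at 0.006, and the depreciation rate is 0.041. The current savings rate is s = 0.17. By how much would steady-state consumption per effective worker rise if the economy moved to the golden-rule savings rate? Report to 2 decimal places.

Δc ≈ 0.04

Capital per effective worker breaks even when investment replaces (n + g + δ)·k; here n + g + δ = 0.061.
Current steady state (s = 0.17): k* = (0.17/0.061)^(1/0.74) ≈ 3.9950, y* = 3.9950^0.26 ≈ 1.4335, c* = (1−0.17)·1.4335 ≈ 1.1898.
Golden rule sets MPK = n+g+δ: 0.26·k^(0.26−1) = 0.061, so k_gold = (0.26/0.061)^(1/0.74) ≈ 7.0936.
y_gold = 7.0936^0.26 ≈ 1.6643, c_gold = y_gold − 0.061·k_gold ≈ 1.2316.
Gain: Δc = 1.2316 − 1.1898 ≈ 0.0418.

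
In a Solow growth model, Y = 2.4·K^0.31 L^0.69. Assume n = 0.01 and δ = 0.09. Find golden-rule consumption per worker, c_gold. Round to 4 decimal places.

c_gold ≈ 4.0798

n + δ = 0.01 + 0.09 = 0.1.
At the golden rule the marginal product of capital equals n+δ: 0.31·2.4·k^(0.31−1) = 0.1. Solving, k_gold = (0.31·2.4/0.1)^(1/0.69) ≈ 18.3294.
y_gold = 2.4·18.3294^0.31 ≈ 5.9127.
c_gold = y_gold − (n+δ)·k_gold = 5.9127 − 0.1·18.3294 ≈ 4.0798.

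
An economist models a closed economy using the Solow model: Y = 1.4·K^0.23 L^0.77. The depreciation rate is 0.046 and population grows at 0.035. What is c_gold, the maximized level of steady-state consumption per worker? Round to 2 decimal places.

c_gold ≈ 1.63

Capital per worker breaks even when investment replaces (n + δ)·k; here n + δ = 0.081.
At the golden rule the marginal product of capital equals n+δ: 0.23·1.4·k^(0.23−1) = 0.081. Solving, k_gold = (0.23·1.4/0.081)^(1/0.77) ≈ 6.0035.
y_gold = 1.4·6.0035^0.23 ≈ 2.1143.
c_gold = y_gold − (n+δ)·k_gold = 2.1143 − 0.081·6.0035 ≈ 1.6280.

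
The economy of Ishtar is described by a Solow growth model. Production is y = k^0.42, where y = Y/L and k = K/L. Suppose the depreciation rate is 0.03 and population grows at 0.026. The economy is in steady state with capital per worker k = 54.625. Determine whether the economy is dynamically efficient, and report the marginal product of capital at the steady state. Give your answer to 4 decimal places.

The effective depreciation rate is n + δ = 0.026 + 0.03 = 0.056.
MPK = 0.42·k^(0.42−1) = 0.42·54.625^(-0.58) ≈ 0.0413.
MPK < 0.056, so the economy is dynamically inefficient (over-saving).

dynamically inefficient; MPK ≈ 0.0413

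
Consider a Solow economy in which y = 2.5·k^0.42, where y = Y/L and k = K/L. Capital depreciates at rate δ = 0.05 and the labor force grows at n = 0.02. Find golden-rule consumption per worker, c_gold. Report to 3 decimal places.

c_gold ≈ 10.304

Break-even investment rate: n + δ = 0.02 + 0.05 = 0.07.
Maximizing c = f(k) − (n+δ)·k gives f'(k) = n+δ, i.e. 0.42·2.5·k^(0.42−1) = 0.07, so k_gold = (0.42·2.5/0.07)^(1/0.58) ≈ 106.5966.
y_gold = 2.5·106.5966^0.42 ≈ 17.7661.
c_gold = y_gold − (n+δ)·k_gold = 17.7661 − 0.07·106.5966 ≈ 10.3043.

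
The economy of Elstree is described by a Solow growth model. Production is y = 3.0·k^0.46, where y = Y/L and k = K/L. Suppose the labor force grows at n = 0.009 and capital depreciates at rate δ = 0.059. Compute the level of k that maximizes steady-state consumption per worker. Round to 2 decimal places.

n + δ = 0.009 + 0.059 = 0.068.
At the golden rule the marginal product of capital equals n+δ: 0.46·3.0·k^(0.46−1) = 0.068. Solving, k_gold = (0.46·3.0/0.068)^(1/0.54) ≈ 263.6671.

k_gold ≈ 263.67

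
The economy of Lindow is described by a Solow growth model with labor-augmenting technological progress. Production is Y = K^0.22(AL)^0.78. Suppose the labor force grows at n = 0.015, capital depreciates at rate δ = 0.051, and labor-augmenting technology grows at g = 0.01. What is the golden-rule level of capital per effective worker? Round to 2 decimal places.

Capital per effective worker breaks even when investment replaces (n + g + δ)·k; here n + g + δ = 0.076.
Maximizing c = f(k) − (n+g+δ)·k gives f'(k) = n+g+δ, i.e. 0.22·k^(0.22−1) = 0.076, so k_gold = (0.22/0.076)^(1/0.78) ≈ 3.9067.

k_gold ≈ 3.91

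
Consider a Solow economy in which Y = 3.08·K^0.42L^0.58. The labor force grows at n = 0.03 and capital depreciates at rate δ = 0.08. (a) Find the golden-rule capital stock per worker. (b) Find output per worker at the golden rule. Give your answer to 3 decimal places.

Capital per worker breaks even when investment replaces (n + δ)·k; here n + δ = 0.11.
Golden rule sets MPK = n+δ: 0.42·3.08·k^(0.42−1) = 0.11, so k_gold = (0.42·3.08/0.11)^(1/0.58) ≈ 70.0696.
y_gold = 3.08·70.0696^0.42 ≈ 18.3516.

(a) k_gold ≈ 70.070; (b) y_gold ≈ 18.352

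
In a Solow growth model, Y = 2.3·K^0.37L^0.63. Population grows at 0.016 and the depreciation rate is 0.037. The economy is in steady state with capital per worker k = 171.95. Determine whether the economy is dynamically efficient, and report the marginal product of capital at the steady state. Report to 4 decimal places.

dynamically inefficient; MPK ≈ 0.0332

The effective depreciation rate is n + δ = 0.016 + 0.037 = 0.053.
MPK = 0.37·2.3·k^(0.37−1) = 0.37·2.3·171.95^(-0.63) ≈ 0.0332.
MPK < 0.053, so the economy is dynamically inefficient (over-saving).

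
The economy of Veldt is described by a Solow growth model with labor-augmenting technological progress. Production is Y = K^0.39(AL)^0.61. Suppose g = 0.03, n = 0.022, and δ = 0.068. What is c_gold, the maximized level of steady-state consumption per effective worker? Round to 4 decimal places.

Break-even investment rate: n + g + δ = 0.022 + 0.03 + 0.068 = 0.12.
Golden rule sets MPK = n+g+δ: 0.39·k^(0.39−1) = 0.12, so k_gold = (0.39/0.12)^(1/0.61) ≈ 6.9048.
y_gold = 6.9048^0.39 ≈ 2.1246.
c_gold = y_gold − (n+g+δ)·k_gold = 2.1246 − 0.12·6.9048 ≈ 1.2960.

c_gold ≈ 1.2960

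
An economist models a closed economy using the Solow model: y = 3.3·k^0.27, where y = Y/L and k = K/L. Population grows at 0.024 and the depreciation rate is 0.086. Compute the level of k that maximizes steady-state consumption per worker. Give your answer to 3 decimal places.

Capital per worker breaks even when investment replaces (n + δ)·k; here n + δ = 0.11.
Golden rule sets MPK = n+δ: 0.27·3.3·k^(0.27−1) = 0.11, so k_gold = (0.27·3.3/0.11)^(1/0.73) ≈ 17.5590.

k_gold ≈ 17.559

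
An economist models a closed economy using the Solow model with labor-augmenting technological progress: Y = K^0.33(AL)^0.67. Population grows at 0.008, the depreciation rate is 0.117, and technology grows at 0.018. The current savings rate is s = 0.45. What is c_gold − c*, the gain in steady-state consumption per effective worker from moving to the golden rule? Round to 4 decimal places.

Capital per effective worker breaks even when investment replaces (n + g + δ)·k; here n + g + δ = 0.143.
Current steady state (s = 0.45): k* = (0.45/0.143)^(1/0.67) ≈ 5.5348, y* = 5.5348^0.33 ≈ 1.7588, c* = (1−0.45)·1.7588 ≈ 0.9674.
Maximizing c = f(k) − (n+g+δ)·k gives f'(k) = n+g+δ, i.e. 0.33·k^(0.33−1) = 0.143, so k_gold = (0.33/0.143)^(1/0.67) ≈ 3.4838.
y_gold = 3.4838^0.33 ≈ 1.5097, c_gold = y_gold − 0.143·k_gold ≈ 1.0115.
Gain: Δc = 1.0115 − 0.9674 ≈ 0.0441.

Δc ≈ 0.0441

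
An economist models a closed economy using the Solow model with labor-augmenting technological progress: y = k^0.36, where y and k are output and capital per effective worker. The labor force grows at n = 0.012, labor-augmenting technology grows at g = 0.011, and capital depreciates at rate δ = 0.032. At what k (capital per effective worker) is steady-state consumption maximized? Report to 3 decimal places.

Break-even investment rate: n + g + δ = 0.012 + 0.011 + 0.032 = 0.055.
Setting f'(k) = n+g+δ gives 0.36·k^(0.36−1) = 0.055, hence k_gold = (0.36/0.055)^(1/0.64) ≈ 18.8324.

k_gold ≈ 18.832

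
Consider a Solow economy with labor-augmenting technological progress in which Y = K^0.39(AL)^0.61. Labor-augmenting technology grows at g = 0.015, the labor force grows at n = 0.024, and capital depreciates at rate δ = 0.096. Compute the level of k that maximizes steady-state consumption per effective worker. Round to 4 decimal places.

Break-even investment rate: n + g + δ = 0.024 + 0.015 + 0.096 = 0.135.
Setting f'(k) = n+g+δ gives 0.39·k^(0.39−1) = 0.135, hence k_gold = (0.39/0.135)^(1/0.61) ≈ 5.6924.

k_gold ≈ 5.6924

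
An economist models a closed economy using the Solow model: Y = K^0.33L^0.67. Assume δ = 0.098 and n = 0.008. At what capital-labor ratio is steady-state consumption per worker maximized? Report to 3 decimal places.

n + δ = 0.008 + 0.098 = 0.106.
Setting f'(k) = n+δ gives 0.33·k^(0.33−1) = 0.106, hence k_gold = (0.33/0.106)^(1/0.67) ≈ 5.4467.

k_gold ≈ 5.447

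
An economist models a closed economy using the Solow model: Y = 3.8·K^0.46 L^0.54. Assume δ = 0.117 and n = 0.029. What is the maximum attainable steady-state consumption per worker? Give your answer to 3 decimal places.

The effective depreciation rate is n + δ = 0.029 + 0.117 = 0.146.
Maximizing c = f(k) − (n+δ)·k gives f'(k) = n+δ, i.e. 0.46·3.8·k^(0.46−1) = 0.146, so k_gold = (0.46·3.8/0.146)^(1/0.54) ≈ 99.2306.
y_gold = 3.8·99.2306^0.46 ≈ 31.4949.
c_gold = y_gold − (n+δ)·k_gold = 31.4949 − 0.146·99.2306 ≈ 17.0073.

c_gold ≈ 17.007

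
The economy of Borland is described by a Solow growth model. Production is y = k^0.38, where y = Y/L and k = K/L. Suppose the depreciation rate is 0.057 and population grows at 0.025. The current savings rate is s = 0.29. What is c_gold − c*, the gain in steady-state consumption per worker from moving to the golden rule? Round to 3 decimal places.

Δc ≈ 0.047

n + δ = 0.025 + 0.057 = 0.082.
Current steady state (s = 0.29): k* = (0.29/0.082)^(1/0.62) ≈ 7.6703, y* = 7.6703^0.38 ≈ 2.1688, c* = (1−0.29)·2.1688 ≈ 1.5399.
Setting f'(k) = n+δ gives 0.38·k^(0.38−1) = 0.082, hence k_gold = (0.38/0.082)^(1/0.62) ≈ 11.8616.
y_gold = 11.8616^0.38 ≈ 2.5596, c_gold = y_gold − 0.082·k_gold ≈ 1.5870.
Gain: Δc = 1.5870 − 1.5399 ≈ 0.0471.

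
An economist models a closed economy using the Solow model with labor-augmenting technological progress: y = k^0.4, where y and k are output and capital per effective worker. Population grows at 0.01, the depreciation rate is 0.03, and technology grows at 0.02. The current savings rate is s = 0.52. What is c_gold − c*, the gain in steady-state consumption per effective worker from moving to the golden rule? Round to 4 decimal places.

Capital per effective worker breaks even when investment replaces (n + g + δ)·k; here n + g + δ = 0.06.
Current steady state (s = 0.52): k* = (0.52/0.06)^(1/0.6) ≈ 36.5668, y* = 36.5668^0.4 ≈ 4.2192, c* = (1−0.52)·4.2192 ≈ 2.0252.
Golden rule sets MPK = n+g+δ: 0.4·k^(0.4−1) = 0.06, so k_gold = (0.4/0.06)^(1/0.6) ≈ 23.6146.
y_gold = 23.6146^0.4 ≈ 3.5422, c_gold = y_gold − 0.06·k_gold ≈ 2.1253.
Gain: Δc = 2.1253 − 2.0252 ≈ 0.1001.

Δc ≈ 0.1001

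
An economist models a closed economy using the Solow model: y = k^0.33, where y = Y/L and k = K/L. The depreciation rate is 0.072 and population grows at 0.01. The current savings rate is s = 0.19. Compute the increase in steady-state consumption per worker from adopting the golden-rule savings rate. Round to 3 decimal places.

Δc ≈ 0.105

n + δ = 0.01 + 0.072 = 0.082.
Current steady state (s = 0.19): k* = (0.19/0.082)^(1/0.67) ≈ 3.5050, y* = 3.5050^0.33 ≈ 1.5127, c* = (1−0.19)·1.5127 ≈ 1.2253.
At the golden rule the marginal product of capital equals n+δ: 0.33·k^(0.33−1) = 0.082. Solving, k_gold = (0.33/0.082)^(1/0.67) ≈ 7.9898.
y_gold = 7.9898^0.33 ≈ 1.9854, c_gold = y_gold − 0.082·k_gold ≈ 1.3302.
Gain: Δc = 1.3302 − 1.2253 ≈ 0.1049.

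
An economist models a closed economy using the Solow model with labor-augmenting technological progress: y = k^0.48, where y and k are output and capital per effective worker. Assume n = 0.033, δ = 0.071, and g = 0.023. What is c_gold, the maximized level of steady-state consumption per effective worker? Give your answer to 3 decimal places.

c_gold ≈ 1.774

Break-even investment rate: n + g + δ = 0.033 + 0.023 + 0.071 = 0.127.
Maximizing c = f(k) − (n+g+δ)·k gives f'(k) = n+g+δ, i.e. 0.48·k^(0.48−1) = 0.127, so k_gold = (0.48/0.127)^(1/0.52) ≈ 12.8961.
y_gold = 12.8961^0.48 ≈ 3.4121.
c_gold = y_gold − (n+g+δ)·k_gold = 3.4121 − 0.127·12.8961 ≈ 1.7743.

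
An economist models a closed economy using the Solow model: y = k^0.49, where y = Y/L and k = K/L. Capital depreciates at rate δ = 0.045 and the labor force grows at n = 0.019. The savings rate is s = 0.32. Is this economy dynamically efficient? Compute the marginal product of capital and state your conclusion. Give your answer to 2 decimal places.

Break-even investment rate: n + δ = 0.019 + 0.045 = 0.064.
Steady-state k*: s·k^0.49 = 0.064·k gives k* = (0.32/0.064)^(1/0.51) ≈ 23.4709.
MPK = 0.49·23.4709^(-0.51) ≈ 0.0980.
MPK > n+δ = 0.064, so the economy is dynamically efficient (under-saving).

dynamically efficient; MPK ≈ 0.10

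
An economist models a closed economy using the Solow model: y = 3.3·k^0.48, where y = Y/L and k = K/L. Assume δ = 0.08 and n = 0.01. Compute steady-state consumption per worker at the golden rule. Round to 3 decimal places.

c_gold ≈ 24.223

n + δ = 0.01 + 0.08 = 0.09.
At the golden rule the marginal product of capital equals n+δ: 0.48·3.3·k^(0.48−1) = 0.09. Solving, k_gold = (0.48·3.3/0.09)^(1/0.52) ≈ 248.4372.
y_gold = 3.3·248.4372^0.48 ≈ 46.5820.
c_gold = y_gold − (n+δ)·k_gold = 46.5820 − 0.09·248.4372 ≈ 24.2226.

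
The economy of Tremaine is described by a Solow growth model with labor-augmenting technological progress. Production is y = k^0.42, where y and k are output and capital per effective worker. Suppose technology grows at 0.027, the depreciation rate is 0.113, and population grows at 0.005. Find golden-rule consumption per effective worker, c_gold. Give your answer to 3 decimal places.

The effective depreciation rate is n + g + δ = 0.005 + 0.027 + 0.113 = 0.145.
Setting f'(k) = n+g+δ gives 0.42·k^(0.42−1) = 0.145, hence k_gold = (0.42/0.145)^(1/0.58) ≈ 6.2567.
y_gold = 6.2567^0.42 ≈ 2.1601.
c_gold = y_gold − (n+g+δ)·k_gold = 2.1601 − 0.145·6.2567 ≈ 1.2528.

c_gold ≈ 1.253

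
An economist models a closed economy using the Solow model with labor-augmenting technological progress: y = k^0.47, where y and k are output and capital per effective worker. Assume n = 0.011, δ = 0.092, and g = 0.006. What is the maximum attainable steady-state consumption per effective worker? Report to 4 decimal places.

Break-even investment rate: n + g + δ = 0.011 + 0.006 + 0.092 = 0.109.
Maximizing c = f(k) − (n+g+δ)·k gives f'(k) = n+g+δ, i.e. 0.47·k^(0.47−1) = 0.109, so k_gold = (0.47/0.109)^(1/0.53) ≈ 15.7577.
y_gold = 15.7577^0.47 ≈ 3.6544.
c_gold = y_gold − (n+g+δ)·k_gold = 3.6544 − 0.109·15.7577 ≈ 1.9369.

c_gold ≈ 1.9369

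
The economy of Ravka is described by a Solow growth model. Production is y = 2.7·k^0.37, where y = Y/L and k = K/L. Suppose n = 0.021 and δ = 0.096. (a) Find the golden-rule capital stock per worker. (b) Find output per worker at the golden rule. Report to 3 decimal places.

(a) k_gold ≈ 30.087; (b) y_gold ≈ 9.514

Capital per worker breaks even when investment replaces (n + δ)·k; here n + δ = 0.117.
Setting f'(k) = n+δ gives 0.37·2.7·k^(0.37−1) = 0.117, hence k_gold = (0.37·2.7/0.117)^(1/0.63) ≈ 30.0871.
y_gold = 2.7·30.0871^0.37 ≈ 9.5140.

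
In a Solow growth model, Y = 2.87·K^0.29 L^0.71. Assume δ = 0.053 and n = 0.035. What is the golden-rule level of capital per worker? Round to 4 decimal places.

The effective depreciation rate is n + δ = 0.035 + 0.053 = 0.088.
At the golden rule the marginal product of capital equals n+δ: 0.29·2.87·k^(0.29−1) = 0.088. Solving, k_gold = (0.29·2.87/0.088)^(1/0.71) ≈ 23.6789.

k_gold ≈ 23.6789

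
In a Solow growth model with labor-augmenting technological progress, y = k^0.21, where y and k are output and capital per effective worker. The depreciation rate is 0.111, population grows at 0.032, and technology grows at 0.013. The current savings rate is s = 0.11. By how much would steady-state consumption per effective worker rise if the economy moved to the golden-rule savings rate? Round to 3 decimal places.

Δc ≈ 0.044

n + g + δ = 0.032 + 0.013 + 0.111 = 0.156.
Current steady state (s = 0.11): k* = (0.11/0.156)^(1/0.79) ≈ 0.6426, y* = 0.6426^0.21 ≈ 0.9113, c* = (1−0.11)·0.9113 ≈ 0.8111.
Setting f'(k) = n+g+δ gives 0.21·k^(0.21−1) = 0.156, hence k_gold = (0.21/0.156)^(1/0.79) ≈ 1.4568.
y_gold = 1.4568^0.21 ≈ 1.0822, c_gold = y_gold − 0.156·k_gold ≈ 0.8550.
Gain: Δc = 0.8550 − 0.8111 ≈ 0.0439.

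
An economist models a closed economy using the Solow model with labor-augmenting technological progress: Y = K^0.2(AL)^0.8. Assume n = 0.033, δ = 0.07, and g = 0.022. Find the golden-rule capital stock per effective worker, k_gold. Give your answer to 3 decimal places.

The effective depreciation rate is n + g + δ = 0.033 + 0.022 + 0.07 = 0.125.
At the golden rule the marginal product of capital equals n+g+δ: 0.2·k^(0.2−1) = 0.125. Solving, k_gold = (0.2/0.125)^(1/0.8) ≈ 1.7995.

k_gold ≈ 1.799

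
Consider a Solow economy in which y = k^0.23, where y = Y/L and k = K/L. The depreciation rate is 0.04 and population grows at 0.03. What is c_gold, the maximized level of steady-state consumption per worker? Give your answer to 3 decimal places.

c_gold ≈ 1.099

The effective depreciation rate is n + δ = 0.03 + 0.04 = 0.07.
Maximizing c = f(k) − (n+δ)·k gives f'(k) = n+δ, i.e. 0.23·k^(0.23−1) = 0.07, so k_gold = (0.23/0.07)^(1/0.77) ≈ 4.6876.
y_gold = 4.6876^0.23 ≈ 1.4267.
c_gold = y_gold − (n+δ)·k_gold = 1.4267 − 0.07·4.6876 ≈ 1.0985.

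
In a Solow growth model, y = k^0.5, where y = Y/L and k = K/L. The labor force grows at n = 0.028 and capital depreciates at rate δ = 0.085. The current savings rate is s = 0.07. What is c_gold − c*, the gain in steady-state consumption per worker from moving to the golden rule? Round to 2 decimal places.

Δc ≈ 1.64

Break-even investment rate: n + δ = 0.028 + 0.085 = 0.113.
Current steady state (s = 0.07): k* = (0.07/0.113)^(1/0.5) ≈ 0.3837, y* = 0.3837^0.5 ≈ 0.6195, c* = (1−0.07)·0.6195 ≈ 0.5761.
Golden rule sets MPK = n+δ: 0.5·k^(0.5−1) = 0.113, so k_gold = (0.5/0.113)^(1/0.5) ≈ 19.5787.
y_gold = 19.5787^0.5 ≈ 4.4248, c_gold = y_gold − 0.113·k_gold ≈ 2.2124.
Gain: Δc = 2.2124 − 0.5761 ≈ 1.6363.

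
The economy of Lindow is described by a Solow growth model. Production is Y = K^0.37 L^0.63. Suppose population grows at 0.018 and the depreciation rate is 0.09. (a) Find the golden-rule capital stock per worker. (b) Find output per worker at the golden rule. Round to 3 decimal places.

(a) k_gold ≈ 7.061; (b) y_gold ≈ 2.061

n + δ = 0.018 + 0.09 = 0.108.
Maximizing c = f(k) − (n+δ)·k gives f'(k) = n+δ, i.e. 0.37·k^(0.37−1) = 0.108, so k_gold = (0.37/0.108)^(1/0.63) ≈ 7.0608.
y_gold = 7.0608^0.37 ≈ 2.0610.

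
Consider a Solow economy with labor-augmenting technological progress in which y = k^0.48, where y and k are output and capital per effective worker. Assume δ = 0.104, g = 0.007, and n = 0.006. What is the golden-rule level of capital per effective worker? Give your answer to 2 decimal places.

The effective depreciation rate is n + g + δ = 0.006 + 0.007 + 0.104 = 0.117.
Maximizing c = f(k) − (n+g+δ)·k gives f'(k) = n+g+δ, i.e. 0.48·k^(0.48−1) = 0.117, so k_gold = (0.48/0.117)^(1/0.52) ≈ 15.0992.

k_gold ≈ 15.10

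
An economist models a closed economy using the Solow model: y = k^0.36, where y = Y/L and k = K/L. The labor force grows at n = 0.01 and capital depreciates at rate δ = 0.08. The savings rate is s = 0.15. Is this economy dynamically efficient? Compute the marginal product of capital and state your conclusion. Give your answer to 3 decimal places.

dynamically efficient; MPK ≈ 0.216

The effective depreciation rate is n + δ = 0.01 + 0.08 = 0.09.
Steady-state k*: s·k^0.36 = 0.09·k gives k* = (0.15/0.09)^(1/0.64) ≈ 2.2215.
MPK = 0.36·2.2215^(-0.64) ≈ 0.2160.
MPK > n+δ = 0.09, so the economy is dynamically efficient (under-saving).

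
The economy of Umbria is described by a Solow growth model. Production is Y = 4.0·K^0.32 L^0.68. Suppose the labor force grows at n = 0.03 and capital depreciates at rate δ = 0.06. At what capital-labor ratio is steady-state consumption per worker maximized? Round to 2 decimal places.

The effective depreciation rate is n + δ = 0.03 + 0.06 = 0.09.
Golden rule sets MPK = n+δ: 0.32·4.0·k^(0.32−1) = 0.09, so k_gold = (0.32·4.0/0.09)^(1/0.68) ≈ 49.6067.

k_gold ≈ 49.61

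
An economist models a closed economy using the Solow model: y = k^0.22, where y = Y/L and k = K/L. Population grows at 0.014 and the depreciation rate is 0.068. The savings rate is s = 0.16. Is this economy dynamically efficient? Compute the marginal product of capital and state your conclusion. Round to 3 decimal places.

dynamically efficient; MPK ≈ 0.113

n + δ = 0.014 + 0.068 = 0.082.
Steady-state k*: s·k^0.22 = 0.082·k gives k* = (0.16/0.082)^(1/0.78) ≈ 2.3561.
MPK = 0.22·2.3561^(-0.78) ≈ 0.1127.
MPK > n+δ = 0.082, so the economy is dynamically efficient (under-saving).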